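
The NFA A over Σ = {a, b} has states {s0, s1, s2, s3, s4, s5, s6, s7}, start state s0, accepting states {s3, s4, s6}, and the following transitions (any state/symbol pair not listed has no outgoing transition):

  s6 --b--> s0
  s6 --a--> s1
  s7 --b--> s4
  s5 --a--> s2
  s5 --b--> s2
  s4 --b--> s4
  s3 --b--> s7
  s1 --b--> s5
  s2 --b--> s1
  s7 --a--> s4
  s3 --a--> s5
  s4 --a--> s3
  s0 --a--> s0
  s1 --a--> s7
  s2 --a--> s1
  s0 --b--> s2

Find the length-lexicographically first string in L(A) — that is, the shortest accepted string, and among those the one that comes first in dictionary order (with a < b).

baaa

A breadth-first search from s0 reaches an accepting state first via the path s0 → s2 → s1 → s7 → s4 on input baaa.
No string of length < 4 is accepted (BFS exhausts all shorter strings without reaching an accepting state), and baaa is the lexicographically least accepting string of length 4.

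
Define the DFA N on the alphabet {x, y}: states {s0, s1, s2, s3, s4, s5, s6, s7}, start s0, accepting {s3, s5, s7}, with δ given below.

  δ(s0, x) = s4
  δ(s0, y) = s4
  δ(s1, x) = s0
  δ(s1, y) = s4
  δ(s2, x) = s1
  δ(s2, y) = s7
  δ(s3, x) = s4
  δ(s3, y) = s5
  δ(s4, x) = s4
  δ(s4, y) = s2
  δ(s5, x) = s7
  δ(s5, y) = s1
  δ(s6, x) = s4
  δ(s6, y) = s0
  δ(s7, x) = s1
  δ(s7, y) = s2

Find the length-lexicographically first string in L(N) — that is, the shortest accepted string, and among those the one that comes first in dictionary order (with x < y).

xyy

A breadth-first search from s0 reaches an accepting state first via the path s0 → s4 → s2 → s7 on input xyy.
No string of length < 3 is accepted (BFS exhausts all shorter strings without reaching an accepting state), and xyy is the lexicographically least accepting string of length 3.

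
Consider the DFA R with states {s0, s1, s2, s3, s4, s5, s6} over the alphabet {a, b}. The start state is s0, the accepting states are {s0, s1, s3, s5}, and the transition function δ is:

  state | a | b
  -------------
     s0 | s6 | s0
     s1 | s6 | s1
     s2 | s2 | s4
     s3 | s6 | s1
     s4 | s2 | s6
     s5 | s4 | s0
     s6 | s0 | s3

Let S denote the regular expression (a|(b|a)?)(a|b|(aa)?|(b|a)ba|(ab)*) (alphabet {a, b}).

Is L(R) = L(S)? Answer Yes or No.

The string abb is accepted by R but rejected by S.
So L(R) ≠ L(S).

No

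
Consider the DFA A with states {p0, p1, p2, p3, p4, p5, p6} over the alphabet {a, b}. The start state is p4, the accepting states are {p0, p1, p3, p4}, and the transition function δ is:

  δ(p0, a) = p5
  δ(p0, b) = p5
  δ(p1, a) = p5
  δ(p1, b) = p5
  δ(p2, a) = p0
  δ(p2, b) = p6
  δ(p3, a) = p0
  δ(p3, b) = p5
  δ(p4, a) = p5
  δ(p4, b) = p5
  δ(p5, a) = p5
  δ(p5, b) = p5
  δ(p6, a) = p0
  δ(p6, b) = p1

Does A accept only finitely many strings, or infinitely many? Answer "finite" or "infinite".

The useful states (reachable from p4 and able to reach an accepting state) are {p4}.
Restricted to these states the transition graph has no cycle, so every accepting path has bounded length and L is finite.

finite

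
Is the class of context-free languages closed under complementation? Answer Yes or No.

CFLs are closed under union, so if they were also closed under complement they would be closed under intersection by De Morgan (L₁ ∩ L₂ is the complement of the union of the complements). But {aⁿbⁿcᵐ} ∩ {aᵐbⁿcⁿ} = {aⁿbⁿcⁿ} is not context-free although both operands are.

No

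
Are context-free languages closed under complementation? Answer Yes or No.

CFLs are closed under union, so if they were also closed under complement they would be closed under intersection by De Morgan (L₁ ∩ L₂ is the complement of the union of the complements). But {aⁿbⁿcᵐ} ∩ {aᵐbⁿcⁿ} = {aⁿbⁿcⁿ} is not context-free although both operands are.

No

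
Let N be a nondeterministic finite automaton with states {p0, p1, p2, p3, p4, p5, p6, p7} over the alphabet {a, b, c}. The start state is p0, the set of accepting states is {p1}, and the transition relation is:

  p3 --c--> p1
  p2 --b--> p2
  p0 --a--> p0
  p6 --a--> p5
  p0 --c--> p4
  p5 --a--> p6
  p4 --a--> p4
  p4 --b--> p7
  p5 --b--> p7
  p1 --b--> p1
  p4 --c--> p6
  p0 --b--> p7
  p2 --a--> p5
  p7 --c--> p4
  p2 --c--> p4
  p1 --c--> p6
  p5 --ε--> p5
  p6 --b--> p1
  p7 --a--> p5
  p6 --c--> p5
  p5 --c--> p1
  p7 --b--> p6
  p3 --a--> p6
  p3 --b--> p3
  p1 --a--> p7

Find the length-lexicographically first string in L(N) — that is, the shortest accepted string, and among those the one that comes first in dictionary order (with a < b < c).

bac

A breadth-first search from p0 reaches an accepting state first via the path p0 → p7 → p5 → p1 on input bac.
No string of length < 3 is accepted (BFS exhausts all shorter strings without reaching an accepting state), and bac is the lexicographically least accepting string of length 3.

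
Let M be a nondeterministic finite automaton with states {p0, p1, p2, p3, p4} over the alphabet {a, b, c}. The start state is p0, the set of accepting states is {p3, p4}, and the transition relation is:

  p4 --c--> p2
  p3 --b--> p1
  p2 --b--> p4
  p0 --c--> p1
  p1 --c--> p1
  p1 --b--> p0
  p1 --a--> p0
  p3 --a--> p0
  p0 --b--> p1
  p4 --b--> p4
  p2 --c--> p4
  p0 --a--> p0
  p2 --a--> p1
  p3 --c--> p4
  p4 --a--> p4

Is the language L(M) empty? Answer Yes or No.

The states reachable from the start state are {p0, p1}.
None of the accepting states {p3, p4} is reachable, so no string is accepted and L(M) = ∅.

Yes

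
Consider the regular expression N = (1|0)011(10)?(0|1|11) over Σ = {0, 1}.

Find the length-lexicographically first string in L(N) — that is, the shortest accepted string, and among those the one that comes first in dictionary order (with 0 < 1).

00110

By inspection of the expression, no string of length less than 5 matches, and 00110 is the lexicographically first match of length 5.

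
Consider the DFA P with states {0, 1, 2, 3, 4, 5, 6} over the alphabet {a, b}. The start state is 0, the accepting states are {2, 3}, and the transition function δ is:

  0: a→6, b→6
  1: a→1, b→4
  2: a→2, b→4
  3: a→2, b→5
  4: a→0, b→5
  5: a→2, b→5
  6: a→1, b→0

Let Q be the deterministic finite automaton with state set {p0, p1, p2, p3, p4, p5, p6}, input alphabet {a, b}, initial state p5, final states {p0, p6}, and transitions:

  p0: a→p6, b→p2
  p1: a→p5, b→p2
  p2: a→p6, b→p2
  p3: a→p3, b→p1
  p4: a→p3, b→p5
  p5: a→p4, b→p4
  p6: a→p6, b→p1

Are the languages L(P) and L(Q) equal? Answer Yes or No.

Exploring the product automaton P × Q from the start pair (0, p5), following both machines on each input symbol, reaches 6 state pairs: (0, p5), (6, p4), (1, p3), (4, p1), (5, p2), (2, p6).
P accepts in {2, 3} and Q accepts in {p0, p6}. In every reachable pair the two components are either both accepting — (2, p6) — or both non-accepting, so no string is accepted by exactly one of the machines: L(P) \ L(Q) and L(Q) \ L(P) are both empty.
Hence every string is accepted by P iff it is accepted by Q, and the two languages coincide.

Yes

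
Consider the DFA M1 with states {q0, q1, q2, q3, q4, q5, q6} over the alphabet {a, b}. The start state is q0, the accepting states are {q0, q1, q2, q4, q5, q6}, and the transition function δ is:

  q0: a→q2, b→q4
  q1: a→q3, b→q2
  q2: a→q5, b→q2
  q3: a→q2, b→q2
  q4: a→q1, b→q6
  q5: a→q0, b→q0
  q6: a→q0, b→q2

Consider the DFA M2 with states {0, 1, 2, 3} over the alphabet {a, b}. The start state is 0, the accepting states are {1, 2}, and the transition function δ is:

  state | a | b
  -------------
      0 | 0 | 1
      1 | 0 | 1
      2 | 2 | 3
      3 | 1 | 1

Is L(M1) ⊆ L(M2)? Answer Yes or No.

No

The empty string ε is in L(M1) but not in L(M2).
So L(M1) ⊄ L(M2).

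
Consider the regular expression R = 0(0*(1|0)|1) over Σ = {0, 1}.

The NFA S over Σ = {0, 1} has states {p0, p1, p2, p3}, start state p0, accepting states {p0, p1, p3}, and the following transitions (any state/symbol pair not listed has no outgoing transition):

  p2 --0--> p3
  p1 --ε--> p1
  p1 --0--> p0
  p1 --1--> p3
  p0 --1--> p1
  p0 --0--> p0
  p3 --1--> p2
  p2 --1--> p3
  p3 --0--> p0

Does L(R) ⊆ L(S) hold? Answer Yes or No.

Converting the expression R to a DFA (subset construction, then merging equivalent states) gives the minimal DFA with states {r0, r1, r2, r3, r4}, start state r0, accepting states {r3, r4} and transitions r0: 0→r1, 1→r2; r1: 0→r3, 1→r4; r2: 0→r2, 1→r2; r3: 0→r3, 1→r4; r4: 0→r2, 1→r2.
Exploring the product automaton R × S from the start pair (r0, p0), following both machines on each input symbol, reaches 8 state pairs: (r0, p0), (r1, p0), (r2, p1), (r3, p0), (r4, p1), (r2, p0), (r2, p3), (r2, p2).
R accepts in {r3, r4} and S accepts in {p0, p1, p3}. The reachable pairs whose R-component is accepting are (r3, p0), (r4, p1); in each of them the S-component is accepting too, so the product for L(R) \ L(S) (R-component accepting, S-component rejecting) has no reachable accepting pair and the difference is empty.
Hence every string in L(R) is also in L(S).

Yes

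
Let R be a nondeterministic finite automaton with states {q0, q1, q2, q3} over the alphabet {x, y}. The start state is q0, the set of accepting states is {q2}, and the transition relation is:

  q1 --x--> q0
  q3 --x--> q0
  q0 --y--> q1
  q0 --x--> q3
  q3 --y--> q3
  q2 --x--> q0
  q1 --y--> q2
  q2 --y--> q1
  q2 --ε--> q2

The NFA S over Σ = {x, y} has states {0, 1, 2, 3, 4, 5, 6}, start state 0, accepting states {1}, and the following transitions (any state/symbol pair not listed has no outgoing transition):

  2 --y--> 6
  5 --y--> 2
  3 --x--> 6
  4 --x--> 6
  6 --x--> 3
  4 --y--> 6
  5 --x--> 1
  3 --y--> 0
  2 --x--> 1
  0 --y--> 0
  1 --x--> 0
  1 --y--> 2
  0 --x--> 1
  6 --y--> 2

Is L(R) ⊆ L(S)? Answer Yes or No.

No

The string yy is in L(R) but not in L(S).
So L(R) ⊄ L(S).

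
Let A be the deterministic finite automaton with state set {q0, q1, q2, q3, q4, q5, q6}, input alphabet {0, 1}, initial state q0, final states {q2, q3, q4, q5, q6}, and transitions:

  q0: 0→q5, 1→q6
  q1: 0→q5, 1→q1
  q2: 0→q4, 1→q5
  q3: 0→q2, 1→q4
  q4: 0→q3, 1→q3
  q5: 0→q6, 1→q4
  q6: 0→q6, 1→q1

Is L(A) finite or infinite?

infinite

State q4 is reachable from the start and can reach an accepting state, and it lies on the cycle q4 → q3 → q2 → q4.
Traversing that cycle any number of times yields accepted strings of unbounded length, so the language is infinite.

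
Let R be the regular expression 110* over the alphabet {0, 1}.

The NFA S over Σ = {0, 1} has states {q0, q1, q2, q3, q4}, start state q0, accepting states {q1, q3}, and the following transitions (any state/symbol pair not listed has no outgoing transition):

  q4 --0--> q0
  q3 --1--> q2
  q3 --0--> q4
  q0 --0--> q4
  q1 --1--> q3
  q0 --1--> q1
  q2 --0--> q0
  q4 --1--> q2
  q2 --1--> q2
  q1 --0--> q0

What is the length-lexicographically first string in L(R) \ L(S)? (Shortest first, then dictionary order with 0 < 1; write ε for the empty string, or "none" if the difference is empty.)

110

The string 110 is accepted by R but not by S.
No shorter string lies in the difference, and 110 is the lexicographically first length-3 string in L(R) \ L(S).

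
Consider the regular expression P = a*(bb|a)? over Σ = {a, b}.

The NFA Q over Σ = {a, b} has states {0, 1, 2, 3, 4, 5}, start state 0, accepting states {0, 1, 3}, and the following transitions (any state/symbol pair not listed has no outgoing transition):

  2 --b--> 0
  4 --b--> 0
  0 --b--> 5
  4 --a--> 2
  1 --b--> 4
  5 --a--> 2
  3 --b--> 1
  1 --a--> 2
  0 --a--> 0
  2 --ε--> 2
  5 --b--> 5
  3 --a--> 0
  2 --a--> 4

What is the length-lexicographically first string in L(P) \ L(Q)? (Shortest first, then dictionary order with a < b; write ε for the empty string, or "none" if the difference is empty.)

bb

The string bb is accepted by P but not by Q.
No shorter string lies in the difference, and bb is the lexicographically first length-2 string in L(P) \ L(Q).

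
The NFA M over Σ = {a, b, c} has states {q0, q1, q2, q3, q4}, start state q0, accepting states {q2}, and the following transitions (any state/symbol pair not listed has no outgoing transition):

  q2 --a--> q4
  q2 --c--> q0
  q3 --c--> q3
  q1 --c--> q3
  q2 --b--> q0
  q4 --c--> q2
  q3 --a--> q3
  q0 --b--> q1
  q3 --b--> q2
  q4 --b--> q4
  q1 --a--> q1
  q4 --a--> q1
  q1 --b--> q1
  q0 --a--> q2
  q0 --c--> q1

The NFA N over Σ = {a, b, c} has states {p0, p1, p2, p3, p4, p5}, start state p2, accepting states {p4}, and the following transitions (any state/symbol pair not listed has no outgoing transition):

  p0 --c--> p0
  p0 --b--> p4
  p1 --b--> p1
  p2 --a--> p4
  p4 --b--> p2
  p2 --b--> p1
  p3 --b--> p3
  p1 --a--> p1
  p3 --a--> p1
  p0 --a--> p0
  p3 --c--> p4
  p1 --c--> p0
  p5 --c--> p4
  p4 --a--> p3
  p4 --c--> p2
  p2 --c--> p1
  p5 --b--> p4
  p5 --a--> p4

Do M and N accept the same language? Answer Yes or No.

Yes

Exploring the product automaton M × N from the start pair (q0, p2), following both machines on each input symbol, reaches 5 state pairs: (q0, p2), (q2, p4), (q1, p1), (q4, p3), (q3, p0).
M accepts in {q2} and N accepts in {p4}. In every reachable pair the two components are either both accepting — (q2, p4) — or both non-accepting, so no string is accepted by exactly one of the machines: L(M) \ L(N) and L(N) \ L(M) are both empty.
Hence every string is accepted by M iff it is accepted by N, and the two languages coincide.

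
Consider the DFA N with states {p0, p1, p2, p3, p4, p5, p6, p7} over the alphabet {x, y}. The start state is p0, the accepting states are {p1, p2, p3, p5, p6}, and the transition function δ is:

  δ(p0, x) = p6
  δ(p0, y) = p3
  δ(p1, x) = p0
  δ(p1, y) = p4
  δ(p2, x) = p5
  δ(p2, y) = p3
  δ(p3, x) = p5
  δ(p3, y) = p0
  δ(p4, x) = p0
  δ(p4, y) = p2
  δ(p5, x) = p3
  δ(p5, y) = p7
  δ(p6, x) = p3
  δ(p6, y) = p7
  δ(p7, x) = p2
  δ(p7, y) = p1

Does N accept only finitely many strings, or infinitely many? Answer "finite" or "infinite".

infinite

State p0 is reachable from the start and can reach an accepting state, and it lies on the cycle p0 → p3 → p0.
Traversing that cycle any number of times yields accepted strings of unbounded length, so the language is infinite.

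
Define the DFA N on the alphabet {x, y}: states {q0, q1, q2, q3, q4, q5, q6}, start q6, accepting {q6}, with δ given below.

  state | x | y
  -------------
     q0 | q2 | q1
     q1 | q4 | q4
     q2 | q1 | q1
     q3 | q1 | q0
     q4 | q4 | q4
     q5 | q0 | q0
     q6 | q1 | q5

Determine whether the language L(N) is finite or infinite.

The useful states (reachable from q6 and able to reach an accepting state) are {q6}.
Restricted to these states the transition graph has no cycle, so every accepting path has bounded length and L is finite.

finite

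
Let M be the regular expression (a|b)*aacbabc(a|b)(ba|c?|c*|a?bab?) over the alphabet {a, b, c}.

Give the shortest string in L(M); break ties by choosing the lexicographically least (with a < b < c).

By inspection of the expression, no string of length less than 8 matches, and aacbabca is the lexicographically first match of length 8.

aacbabca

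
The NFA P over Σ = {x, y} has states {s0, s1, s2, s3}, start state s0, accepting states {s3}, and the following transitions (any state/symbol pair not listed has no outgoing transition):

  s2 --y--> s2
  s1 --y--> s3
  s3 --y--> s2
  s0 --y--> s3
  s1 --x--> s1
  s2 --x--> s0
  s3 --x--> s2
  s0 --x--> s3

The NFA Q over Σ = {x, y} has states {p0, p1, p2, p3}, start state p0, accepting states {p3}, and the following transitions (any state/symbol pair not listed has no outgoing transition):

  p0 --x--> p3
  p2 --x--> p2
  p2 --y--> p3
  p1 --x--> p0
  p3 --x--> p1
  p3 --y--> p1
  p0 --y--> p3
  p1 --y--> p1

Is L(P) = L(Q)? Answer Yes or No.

Yes

Exploring the product automaton P × Q from the start pair (s0, p0), following both machines on each input symbol, reaches 3 state pairs: (s0, p0), (s3, p3), (s2, p1).
P accepts in {s3} and Q accepts in {p3}. In every reachable pair the two components are either both accepting — (s3, p3) — or both non-accepting, so no string is accepted by exactly one of the machines: L(P) \ L(Q) and L(Q) \ L(P) are both empty.
Hence every string is accepted by P iff it is accepted by Q, and the two languages coincide.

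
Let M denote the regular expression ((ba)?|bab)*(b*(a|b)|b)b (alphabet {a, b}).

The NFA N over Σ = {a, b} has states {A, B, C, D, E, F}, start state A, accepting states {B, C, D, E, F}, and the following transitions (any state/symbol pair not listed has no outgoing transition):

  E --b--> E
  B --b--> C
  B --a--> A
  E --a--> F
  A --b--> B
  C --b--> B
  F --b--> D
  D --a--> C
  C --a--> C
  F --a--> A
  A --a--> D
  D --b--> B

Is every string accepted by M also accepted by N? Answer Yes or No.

Yes

Converting the expression M to a DFA (subset construction, then merging equivalent states) gives the minimal DFA with states {m0, m1, m2, m3, m4, m5, m6, m7, m8}, start state m0, accepting states {m4, m6, m7, m8} and transitions m0: a→m1, b→m2; m1: a→m3, b→m4; m2: a→m5, b→m6; m3: a→m3, b→m3; m4: a→m3, b→m3; m5: a→m1, b→m7; m6: a→m1, b→m6; m7: a→m5, b→m8; m8: a→m5, b→m6.
Exploring the product automaton M × N from the start pair (m0, A), following both machines on each input symbol, reaches 16 state pairs: (m0, A), (m1, D), (m2, B), (m3, C), (m4, B), (m5, A), (m6, C), (m3, B), (m3, A), (m7, B), (m1, C), (m6, B), (m3, D), (m8, C), (m1, A), (m5, C).
M accepts in {m4, m6, m7, m8} and N accepts in {B, C, D, E, F}. The reachable pairs whose M-component is accepting are (m4, B), (m6, C), (m7, B), (m6, B), (m8, C); in each of them the N-component is accepting too, so the product for L(M) \ L(N) (M-component accepting, N-component rejecting) has no reachable accepting pair and the difference is empty.
Hence every string in L(M) is also in L(N).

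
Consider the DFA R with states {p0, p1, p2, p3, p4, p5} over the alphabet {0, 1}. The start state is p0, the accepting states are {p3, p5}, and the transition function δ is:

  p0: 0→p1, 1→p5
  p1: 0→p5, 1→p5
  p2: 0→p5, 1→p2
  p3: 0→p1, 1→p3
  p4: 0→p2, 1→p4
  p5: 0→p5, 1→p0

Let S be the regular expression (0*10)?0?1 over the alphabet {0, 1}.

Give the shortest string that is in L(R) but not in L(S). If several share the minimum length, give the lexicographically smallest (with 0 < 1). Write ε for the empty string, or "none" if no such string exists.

00

The string 00 is accepted by R but not by S.
No shorter string lies in the difference, and 00 is the lexicographically first length-2 string in L(R) \ L(S).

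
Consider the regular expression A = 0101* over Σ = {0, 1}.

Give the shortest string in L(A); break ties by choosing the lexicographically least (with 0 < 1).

By inspection of the expression, no string of length less than 3 matches, and 010 is the lexicographically first match of length 3.

010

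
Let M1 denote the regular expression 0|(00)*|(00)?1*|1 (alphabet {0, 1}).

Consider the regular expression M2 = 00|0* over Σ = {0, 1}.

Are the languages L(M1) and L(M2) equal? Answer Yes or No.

The string 1 is accepted by M1 but rejected by M2.
So L(M1) ≠ L(M2).

No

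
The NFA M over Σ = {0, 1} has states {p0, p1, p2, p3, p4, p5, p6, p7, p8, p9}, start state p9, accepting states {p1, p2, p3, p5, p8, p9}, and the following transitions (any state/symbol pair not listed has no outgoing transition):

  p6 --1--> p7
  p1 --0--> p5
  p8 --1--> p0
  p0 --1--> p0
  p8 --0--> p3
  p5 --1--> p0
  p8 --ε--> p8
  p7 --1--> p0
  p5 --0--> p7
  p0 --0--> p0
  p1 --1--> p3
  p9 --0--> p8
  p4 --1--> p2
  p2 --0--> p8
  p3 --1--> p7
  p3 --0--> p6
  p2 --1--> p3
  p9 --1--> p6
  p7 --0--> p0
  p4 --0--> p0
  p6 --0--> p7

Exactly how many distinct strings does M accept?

The useful subgraph on states {p3, p8, p9} is acyclic, so L(M) is finite; the longest accepting path visits 3 useful states, giving maximum string length 2.
Counting accepting paths from p9 by length: 1 of length 0, 1 of length 1, 1 of length 2. Total 3.

3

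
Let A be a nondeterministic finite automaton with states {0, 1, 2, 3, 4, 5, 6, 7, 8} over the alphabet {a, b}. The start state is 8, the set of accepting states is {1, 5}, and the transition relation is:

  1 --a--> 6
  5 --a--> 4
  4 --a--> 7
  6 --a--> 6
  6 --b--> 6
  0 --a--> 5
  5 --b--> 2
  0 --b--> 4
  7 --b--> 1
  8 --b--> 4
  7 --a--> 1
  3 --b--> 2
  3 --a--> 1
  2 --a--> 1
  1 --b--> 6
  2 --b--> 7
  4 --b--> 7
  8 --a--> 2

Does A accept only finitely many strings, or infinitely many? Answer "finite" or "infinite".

The useful states (reachable from 8 and able to reach an accepting state) are {1, 2, 4, 7, 8}.
Restricted to these states the transition graph has no cycle, so every accepting path has bounded length and L is finite.

finite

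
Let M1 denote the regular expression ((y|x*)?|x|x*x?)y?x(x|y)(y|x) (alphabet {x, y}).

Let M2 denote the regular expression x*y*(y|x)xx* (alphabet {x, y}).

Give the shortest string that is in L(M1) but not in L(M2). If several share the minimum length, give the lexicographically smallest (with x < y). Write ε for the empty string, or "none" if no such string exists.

The string xxy is accepted by M1 but not by M2.
No shorter string lies in the difference, and xxy is the lexicographically first length-3 string in L(M1) \ L(M2).

xxy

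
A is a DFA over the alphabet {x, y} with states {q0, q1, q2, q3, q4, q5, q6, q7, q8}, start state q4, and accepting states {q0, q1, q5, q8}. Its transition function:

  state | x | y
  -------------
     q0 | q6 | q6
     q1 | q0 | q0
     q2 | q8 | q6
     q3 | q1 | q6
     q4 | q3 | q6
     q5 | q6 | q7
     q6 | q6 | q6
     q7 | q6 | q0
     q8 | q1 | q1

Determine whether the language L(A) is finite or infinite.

The useful states (reachable from q4 and able to reach an accepting state) are {q0, q1, q3, q4}.
Restricted to these states the transition graph has no cycle, so every accepting path has bounded length and L is finite.

finite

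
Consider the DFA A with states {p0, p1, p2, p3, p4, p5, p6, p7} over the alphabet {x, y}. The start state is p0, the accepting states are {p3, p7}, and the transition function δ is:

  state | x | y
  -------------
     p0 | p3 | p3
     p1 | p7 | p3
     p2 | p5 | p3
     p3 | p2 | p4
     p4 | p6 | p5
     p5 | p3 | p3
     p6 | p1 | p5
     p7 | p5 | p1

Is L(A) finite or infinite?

State p3 is reachable from the start and can reach an accepting state, and it lies on the cycle p3 → p2 → p3.
Traversing that cycle any number of times yields accepted strings of unbounded length, so the language is infinite.

infinite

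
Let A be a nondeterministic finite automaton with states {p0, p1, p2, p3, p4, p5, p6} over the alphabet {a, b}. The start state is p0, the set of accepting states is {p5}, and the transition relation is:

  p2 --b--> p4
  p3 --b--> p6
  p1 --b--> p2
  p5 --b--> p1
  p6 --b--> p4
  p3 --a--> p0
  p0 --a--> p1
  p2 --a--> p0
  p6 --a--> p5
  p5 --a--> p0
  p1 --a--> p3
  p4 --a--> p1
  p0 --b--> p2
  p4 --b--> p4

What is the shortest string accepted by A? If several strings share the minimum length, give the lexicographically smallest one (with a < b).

aaba

A breadth-first search from p0 reaches an accepting state first via the path p0 → p1 → p3 → p6 → p5 on input aaba.
No string of length < 4 is accepted (BFS exhausts all shorter strings without reaching an accepting state), and aaba is the lexicographically least accepting string of length 4.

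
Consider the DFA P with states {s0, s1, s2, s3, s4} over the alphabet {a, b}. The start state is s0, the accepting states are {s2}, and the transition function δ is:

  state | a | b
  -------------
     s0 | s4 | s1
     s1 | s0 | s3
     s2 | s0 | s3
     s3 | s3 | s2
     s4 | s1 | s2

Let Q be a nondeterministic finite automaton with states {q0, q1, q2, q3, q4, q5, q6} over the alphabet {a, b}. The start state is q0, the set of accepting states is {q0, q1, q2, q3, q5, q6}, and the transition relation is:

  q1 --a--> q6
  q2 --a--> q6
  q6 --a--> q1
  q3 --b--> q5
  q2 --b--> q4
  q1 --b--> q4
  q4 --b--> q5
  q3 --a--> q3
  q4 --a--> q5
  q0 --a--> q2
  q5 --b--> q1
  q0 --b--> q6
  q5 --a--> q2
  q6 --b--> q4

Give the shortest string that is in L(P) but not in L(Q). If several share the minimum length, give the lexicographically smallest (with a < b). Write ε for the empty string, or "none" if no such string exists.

The string ab is accepted by P but not by Q.
No shorter string lies in the difference, and ab is the lexicographically first length-2 string in L(P) \ L(Q).

ab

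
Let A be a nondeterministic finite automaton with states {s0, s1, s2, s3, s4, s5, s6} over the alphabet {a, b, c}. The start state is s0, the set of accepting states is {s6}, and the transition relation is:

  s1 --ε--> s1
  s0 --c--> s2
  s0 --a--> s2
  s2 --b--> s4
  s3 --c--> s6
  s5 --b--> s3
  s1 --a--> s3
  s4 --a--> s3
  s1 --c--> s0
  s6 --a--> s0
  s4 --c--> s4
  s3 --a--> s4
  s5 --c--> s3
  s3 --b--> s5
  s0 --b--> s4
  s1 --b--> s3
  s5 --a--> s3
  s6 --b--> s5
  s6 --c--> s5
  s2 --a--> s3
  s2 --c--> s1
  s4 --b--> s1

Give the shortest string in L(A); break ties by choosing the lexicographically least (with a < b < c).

A breadth-first search from s0 reaches an accepting state first via the path s0 → s2 → s3 → s6 on input aac.
No string of length < 3 is accepted (BFS exhausts all shorter strings without reaching an accepting state), and aac is the lexicographically least accepting string of length 3.

aac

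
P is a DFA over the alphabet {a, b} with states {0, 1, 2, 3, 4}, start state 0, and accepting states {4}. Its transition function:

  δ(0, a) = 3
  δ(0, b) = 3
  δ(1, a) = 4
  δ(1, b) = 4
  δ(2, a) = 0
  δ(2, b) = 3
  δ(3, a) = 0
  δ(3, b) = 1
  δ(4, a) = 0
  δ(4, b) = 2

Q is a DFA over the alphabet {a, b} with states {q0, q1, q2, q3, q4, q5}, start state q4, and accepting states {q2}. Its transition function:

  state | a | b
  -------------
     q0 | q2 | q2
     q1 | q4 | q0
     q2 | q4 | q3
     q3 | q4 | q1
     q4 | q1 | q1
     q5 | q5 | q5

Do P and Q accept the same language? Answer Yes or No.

Exploring the product automaton P × Q from the start pair (0, q4), following both machines on each input symbol, reaches 5 state pairs: (0, q4), (3, q1), (1, q0), (4, q2), (2, q3).
P accepts in {4} and Q accepts in {q2}. In every reachable pair the two components are either both accepting — (4, q2) — or both non-accepting, so no string is accepted by exactly one of the machines: L(P) \ L(Q) and L(Q) \ L(P) are both empty.
Hence every string is accepted by P iff it is accepted by Q, and the two languages coincide.

Yes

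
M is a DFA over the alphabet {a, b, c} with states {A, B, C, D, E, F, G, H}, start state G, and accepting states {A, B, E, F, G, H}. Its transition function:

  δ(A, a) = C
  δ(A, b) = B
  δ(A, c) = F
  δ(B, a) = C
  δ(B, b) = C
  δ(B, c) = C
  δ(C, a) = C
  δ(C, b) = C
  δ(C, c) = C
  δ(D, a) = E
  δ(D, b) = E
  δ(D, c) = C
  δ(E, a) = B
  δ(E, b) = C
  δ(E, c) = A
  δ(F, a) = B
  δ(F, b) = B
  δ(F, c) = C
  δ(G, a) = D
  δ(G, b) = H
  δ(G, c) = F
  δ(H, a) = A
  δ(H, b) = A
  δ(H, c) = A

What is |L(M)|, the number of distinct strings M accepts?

The useful subgraph on states {A, B, D, E, F, G, H} is acyclic, so L(M) is finite; the longest accepting path visits 6 useful states, giving maximum string length 5.
Counting accepting paths from G by length: 1 of length 0, 2 of length 1, 7 of length 2, 10 of length 3, 10 of length 4, 4 of length 5. Total 34.

34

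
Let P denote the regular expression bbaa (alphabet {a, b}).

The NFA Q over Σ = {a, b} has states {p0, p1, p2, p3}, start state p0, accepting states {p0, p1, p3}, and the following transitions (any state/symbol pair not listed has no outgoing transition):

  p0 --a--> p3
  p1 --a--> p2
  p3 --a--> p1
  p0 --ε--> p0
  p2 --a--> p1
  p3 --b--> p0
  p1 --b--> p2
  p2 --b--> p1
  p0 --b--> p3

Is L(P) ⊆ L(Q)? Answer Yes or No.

Yes

Converting the expression P to a DFA (subset construction, then merging equivalent states) gives the minimal DFA with states {r0, r1, r2, r3, r4, r5}, start state r0, accepting states {r5} and transitions r0: a→r1, b→r2; r1: a→r1, b→r1; r2: a→r1, b→r3; r3: a→r4, b→r1; r4: a→r5, b→r1; r5: a→r1, b→r1.
Exploring the product automaton P × Q from the start pair (r0, p0), following both machines on each input symbol, reaches 9 state pairs: (r0, p0), (r1, p3), (r2, p3), (r1, p1), (r1, p0), (r3, p0), (r1, p2), (r4, p3), (r5, p1).
P accepts in {r5} and Q accepts in {p0, p1, p3}. The reachable pairs whose P-component is accepting are (r5, p1); in each of them the Q-component is accepting too, so the product for L(P) \ L(Q) (P-component accepting, Q-component rejecting) has no reachable accepting pair and the difference is empty.
Hence every string in L(P) is also in L(Q).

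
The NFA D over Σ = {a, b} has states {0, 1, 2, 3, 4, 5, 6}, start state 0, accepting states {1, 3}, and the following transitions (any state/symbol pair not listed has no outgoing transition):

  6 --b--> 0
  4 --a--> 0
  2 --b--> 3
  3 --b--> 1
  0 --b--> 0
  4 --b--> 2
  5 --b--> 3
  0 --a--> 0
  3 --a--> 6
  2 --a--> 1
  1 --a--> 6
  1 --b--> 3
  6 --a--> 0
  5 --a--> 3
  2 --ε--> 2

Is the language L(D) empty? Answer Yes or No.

The states reachable from the start state are {0}.
None of the accepting states {1, 3} is reachable, so no string is accepted and L(D) = ∅.

Yes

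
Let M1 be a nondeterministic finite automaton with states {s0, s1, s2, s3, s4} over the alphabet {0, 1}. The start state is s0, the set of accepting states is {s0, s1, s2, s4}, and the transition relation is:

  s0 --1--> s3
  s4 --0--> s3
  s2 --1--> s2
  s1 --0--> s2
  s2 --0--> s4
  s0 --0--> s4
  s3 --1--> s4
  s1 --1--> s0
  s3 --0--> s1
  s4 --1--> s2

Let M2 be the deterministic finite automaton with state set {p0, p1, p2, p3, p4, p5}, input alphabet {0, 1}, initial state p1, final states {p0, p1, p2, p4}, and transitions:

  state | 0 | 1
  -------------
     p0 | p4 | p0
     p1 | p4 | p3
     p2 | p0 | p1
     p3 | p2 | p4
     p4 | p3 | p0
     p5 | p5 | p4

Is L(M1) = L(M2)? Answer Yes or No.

Yes

Exploring the product automaton M1 × M2 from the start pair (s0, p1), following both machines on each input symbol, reaches 5 state pairs: (s0, p1), (s4, p4), (s3, p3), (s2, p0), (s1, p2).
M1 accepts in {s0, s1, s2, s4} and M2 accepts in {p0, p1, p2, p4}. In every reachable pair the two components are either both accepting — (s0, p1), (s4, p4), (s2, p0), (s1, p2) — or both non-accepting, so no string is accepted by exactly one of the machines: L(M1) \ L(M2) and L(M2) \ L(M1) are both empty.
Hence every string is accepted by M1 iff it is accepted by M2, and the two languages coincide.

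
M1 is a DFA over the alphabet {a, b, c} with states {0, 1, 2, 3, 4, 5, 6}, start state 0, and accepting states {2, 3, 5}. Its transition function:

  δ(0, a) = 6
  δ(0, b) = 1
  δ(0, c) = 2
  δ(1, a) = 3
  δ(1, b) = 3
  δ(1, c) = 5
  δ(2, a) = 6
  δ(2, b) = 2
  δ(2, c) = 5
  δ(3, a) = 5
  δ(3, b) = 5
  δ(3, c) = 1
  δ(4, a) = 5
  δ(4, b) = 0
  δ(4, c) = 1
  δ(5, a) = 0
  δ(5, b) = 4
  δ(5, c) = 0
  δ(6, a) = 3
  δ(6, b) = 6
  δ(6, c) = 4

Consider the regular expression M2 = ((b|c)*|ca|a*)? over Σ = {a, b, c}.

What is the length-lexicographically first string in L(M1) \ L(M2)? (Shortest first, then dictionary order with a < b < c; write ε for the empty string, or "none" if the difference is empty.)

ba

The string ba is accepted by M1 but not by M2.
No shorter string lies in the difference, and ba is the lexicographically first length-2 string in L(M1) \ L(M2).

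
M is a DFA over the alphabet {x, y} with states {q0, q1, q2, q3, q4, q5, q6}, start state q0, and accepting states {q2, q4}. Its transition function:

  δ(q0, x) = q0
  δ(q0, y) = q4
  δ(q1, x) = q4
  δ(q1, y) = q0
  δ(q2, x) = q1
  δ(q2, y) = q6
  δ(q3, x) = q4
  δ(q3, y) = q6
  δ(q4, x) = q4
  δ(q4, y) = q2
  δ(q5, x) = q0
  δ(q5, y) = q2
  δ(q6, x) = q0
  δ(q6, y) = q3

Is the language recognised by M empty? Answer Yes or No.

The string y is accepted: the run q0 → q4 ends in the accepting state q4.
Since at least one string is accepted, L(M) is not empty.

No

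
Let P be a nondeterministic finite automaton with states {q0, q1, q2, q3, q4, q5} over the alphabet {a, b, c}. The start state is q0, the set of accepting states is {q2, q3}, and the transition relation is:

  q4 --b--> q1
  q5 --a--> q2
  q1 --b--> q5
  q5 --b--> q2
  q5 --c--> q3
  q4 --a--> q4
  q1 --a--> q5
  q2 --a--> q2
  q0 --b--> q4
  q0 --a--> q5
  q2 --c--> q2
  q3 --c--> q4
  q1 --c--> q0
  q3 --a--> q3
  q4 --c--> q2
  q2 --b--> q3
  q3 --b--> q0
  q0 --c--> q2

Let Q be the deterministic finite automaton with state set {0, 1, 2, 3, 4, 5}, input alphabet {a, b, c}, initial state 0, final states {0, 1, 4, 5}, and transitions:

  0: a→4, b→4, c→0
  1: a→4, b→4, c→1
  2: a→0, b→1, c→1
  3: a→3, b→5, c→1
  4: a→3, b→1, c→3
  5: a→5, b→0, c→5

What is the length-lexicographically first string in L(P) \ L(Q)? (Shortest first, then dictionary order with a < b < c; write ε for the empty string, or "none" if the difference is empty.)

aa

The string aa is accepted by P but not by Q.
No shorter string lies in the difference, and aa is the lexicographically first length-2 string in L(P) \ L(Q).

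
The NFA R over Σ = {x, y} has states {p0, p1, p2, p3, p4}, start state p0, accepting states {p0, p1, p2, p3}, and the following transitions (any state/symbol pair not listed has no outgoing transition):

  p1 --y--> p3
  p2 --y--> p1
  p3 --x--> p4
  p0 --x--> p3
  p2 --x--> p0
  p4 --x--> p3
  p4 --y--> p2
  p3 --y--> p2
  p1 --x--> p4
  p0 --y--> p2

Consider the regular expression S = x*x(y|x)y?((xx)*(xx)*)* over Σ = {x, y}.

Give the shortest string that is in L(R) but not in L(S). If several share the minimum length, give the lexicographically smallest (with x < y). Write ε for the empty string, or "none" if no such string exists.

The empty string ε is accepted by R but not by S.
Since ε is the unique shortest string, it is the required witness.

ε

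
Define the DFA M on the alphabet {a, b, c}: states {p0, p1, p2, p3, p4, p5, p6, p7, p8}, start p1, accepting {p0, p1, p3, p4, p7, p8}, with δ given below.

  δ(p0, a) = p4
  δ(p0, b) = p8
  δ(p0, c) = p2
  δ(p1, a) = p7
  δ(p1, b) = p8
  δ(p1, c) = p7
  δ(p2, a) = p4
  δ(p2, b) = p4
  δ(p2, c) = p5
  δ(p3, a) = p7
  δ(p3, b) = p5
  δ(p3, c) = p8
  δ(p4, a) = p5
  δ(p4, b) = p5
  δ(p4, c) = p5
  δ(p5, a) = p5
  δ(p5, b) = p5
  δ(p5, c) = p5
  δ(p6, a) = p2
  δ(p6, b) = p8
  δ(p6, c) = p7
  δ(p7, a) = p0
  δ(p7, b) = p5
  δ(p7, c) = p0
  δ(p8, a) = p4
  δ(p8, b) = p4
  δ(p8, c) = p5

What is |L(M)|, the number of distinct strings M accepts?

The useful subgraph on states {p0, p1, p2, p4, p7, p8} is acyclic, so L(M) is finite; the longest accepting path visits 5 useful states, giving maximum string length 4.
Counting accepting paths from p1 by length: 1 of length 0, 3 of length 1, 6 of length 2, 8 of length 3, 16 of length 4. Total 34.

34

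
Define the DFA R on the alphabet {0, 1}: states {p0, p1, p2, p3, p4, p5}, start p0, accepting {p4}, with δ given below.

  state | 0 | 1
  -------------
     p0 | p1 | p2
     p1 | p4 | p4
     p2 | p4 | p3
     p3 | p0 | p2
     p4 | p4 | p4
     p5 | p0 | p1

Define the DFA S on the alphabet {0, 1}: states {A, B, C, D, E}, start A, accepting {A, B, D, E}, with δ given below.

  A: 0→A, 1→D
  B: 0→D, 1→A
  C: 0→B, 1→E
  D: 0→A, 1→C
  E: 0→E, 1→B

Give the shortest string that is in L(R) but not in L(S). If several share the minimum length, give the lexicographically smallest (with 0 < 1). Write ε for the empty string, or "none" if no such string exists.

The string 011 is accepted by R but not by S.
No shorter string lies in the difference, and 011 is the lexicographically first length-3 string in L(R) \ L(S).

011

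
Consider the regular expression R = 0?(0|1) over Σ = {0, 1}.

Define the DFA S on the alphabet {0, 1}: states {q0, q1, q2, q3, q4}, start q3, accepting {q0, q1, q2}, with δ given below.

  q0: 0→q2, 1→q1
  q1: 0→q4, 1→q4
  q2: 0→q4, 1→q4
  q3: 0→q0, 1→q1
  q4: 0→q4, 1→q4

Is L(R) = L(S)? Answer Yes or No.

Converting the expression R to a DFA (subset construction, then merging equivalent states) gives the minimal DFA with states {r0, r1, r2, r3}, start state r0, accepting states {r1, r2} and transitions r0: 0→r1, 1→r2; r1: 0→r2, 1→r2; r2: 0→r3, 1→r3; r3: 0→r3, 1→r3.
Exploring the product automaton R × S from the start pair (r0, q3), following both machines on each input symbol, reaches 5 state pairs: (r0, q3), (r1, q0), (r2, q1), (r2, q2), (r3, q4).
R accepts in {r1, r2} and S accepts in {q0, q1, q2}. In every reachable pair the two components are either both accepting — (r1, q0), (r2, q1), (r2, q2) — or both non-accepting, so no string is accepted by exactly one of the machines: L(R) \ L(S) and L(S) \ L(R) are both empty.
Hence every string is accepted by R iff it is accepted by S, and the two languages coincide.

Yes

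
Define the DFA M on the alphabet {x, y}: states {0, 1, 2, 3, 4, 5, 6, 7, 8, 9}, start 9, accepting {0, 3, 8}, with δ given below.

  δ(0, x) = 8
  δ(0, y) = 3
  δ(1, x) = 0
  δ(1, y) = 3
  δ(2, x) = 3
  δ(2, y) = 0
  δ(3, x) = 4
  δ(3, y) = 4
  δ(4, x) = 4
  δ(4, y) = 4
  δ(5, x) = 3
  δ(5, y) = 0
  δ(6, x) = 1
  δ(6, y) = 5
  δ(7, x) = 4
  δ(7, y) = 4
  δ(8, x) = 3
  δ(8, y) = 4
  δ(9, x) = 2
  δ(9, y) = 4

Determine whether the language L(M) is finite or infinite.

The useful states (reachable from 9 and able to reach an accepting state) are {0, 2, 3, 8, 9}.
Restricted to these states the transition graph has no cycle, so every accepting path has bounded length and L is finite.

finite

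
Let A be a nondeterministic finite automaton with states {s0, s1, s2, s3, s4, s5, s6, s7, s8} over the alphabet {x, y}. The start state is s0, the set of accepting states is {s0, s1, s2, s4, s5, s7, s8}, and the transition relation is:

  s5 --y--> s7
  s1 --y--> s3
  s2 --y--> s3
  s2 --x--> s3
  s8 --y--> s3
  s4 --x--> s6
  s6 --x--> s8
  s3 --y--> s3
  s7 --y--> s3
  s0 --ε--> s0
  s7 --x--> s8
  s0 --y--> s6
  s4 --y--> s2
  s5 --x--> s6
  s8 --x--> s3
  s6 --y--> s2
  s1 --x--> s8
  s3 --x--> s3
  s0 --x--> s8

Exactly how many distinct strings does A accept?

4

The useful subgraph on states {s0, s2, s6, s8} is acyclic, so L(A) is finite; the longest accepting path visits 3 useful states, giving maximum string length 2.
Counting accepting paths from s0 by length: 1 of length 0, 1 of length 1, 2 of length 2. Total 4.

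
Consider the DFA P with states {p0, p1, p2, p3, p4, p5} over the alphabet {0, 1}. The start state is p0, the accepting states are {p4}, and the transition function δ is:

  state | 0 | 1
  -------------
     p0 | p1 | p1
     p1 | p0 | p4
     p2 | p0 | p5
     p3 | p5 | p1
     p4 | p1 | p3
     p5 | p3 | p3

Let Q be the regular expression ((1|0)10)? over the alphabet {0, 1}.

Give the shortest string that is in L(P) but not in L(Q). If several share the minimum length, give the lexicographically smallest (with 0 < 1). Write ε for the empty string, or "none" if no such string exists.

01

The string 01 is accepted by P but not by Q.
No shorter string lies in the difference, and 01 is the lexicographically first length-2 string in L(P) \ L(Q).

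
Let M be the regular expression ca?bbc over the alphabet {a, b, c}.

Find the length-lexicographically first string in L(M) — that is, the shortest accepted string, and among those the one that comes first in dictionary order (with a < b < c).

cbbc

By inspection of the expression, no string of length less than 4 matches, and cbbc is the lexicographically first match of length 4.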